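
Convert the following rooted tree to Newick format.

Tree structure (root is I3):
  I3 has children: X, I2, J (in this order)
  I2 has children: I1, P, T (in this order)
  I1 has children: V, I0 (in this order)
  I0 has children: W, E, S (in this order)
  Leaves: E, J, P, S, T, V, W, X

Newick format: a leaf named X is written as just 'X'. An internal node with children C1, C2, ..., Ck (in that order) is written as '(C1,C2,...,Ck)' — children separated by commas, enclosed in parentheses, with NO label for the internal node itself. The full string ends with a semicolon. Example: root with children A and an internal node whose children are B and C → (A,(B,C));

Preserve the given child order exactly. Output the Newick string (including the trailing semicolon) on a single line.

internal I3 with children ['X', 'I2', 'J']
  leaf 'X' → 'X'
  internal I2 with children ['I1', 'P', 'T']
    internal I1 with children ['V', 'I0']
      leaf 'V' → 'V'
      internal I0 with children ['W', 'E', 'S']
        leaf 'W' → 'W'
        leaf 'E' → 'E'
        leaf 'S' → 'S'
      → '(W,E,S)'
    → '(V,(W,E,S))'
    leaf 'P' → 'P'
    leaf 'T' → 'T'
  → '((V,(W,E,S)),P,T)'
  leaf 'J' → 'J'
→ '(X,((V,(W,E,S)),P,T),J)'
Final: (X,((V,(W,E,S)),P,T),J);

Answer: (X,((V,(W,E,S)),P,T),J);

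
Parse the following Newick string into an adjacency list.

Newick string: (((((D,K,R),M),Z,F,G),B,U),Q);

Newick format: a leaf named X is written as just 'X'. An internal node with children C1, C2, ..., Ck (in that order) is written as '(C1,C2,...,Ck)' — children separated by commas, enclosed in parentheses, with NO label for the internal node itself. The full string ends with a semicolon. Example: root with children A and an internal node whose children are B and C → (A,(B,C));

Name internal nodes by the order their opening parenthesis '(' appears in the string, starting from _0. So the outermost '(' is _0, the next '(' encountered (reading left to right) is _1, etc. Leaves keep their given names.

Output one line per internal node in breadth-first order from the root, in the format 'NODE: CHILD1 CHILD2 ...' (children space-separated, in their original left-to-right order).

Answer: _0: _1 Q
_1: _2 B U
_2: _3 Z F G
_3: _4 M
_4: D K R

Derivation:
Input: (((((D,K,R),M),Z,F,G),B,U),Q);
Scanning left-to-right, naming '(' by encounter order:
  pos 0: '(' -> open internal node _0 (depth 1)
  pos 1: '(' -> open internal node _1 (depth 2)
  pos 2: '(' -> open internal node _2 (depth 3)
  pos 3: '(' -> open internal node _3 (depth 4)
  pos 4: '(' -> open internal node _4 (depth 5)
  pos 10: ')' -> close internal node _4 (now at depth 4)
  pos 13: ')' -> close internal node _3 (now at depth 3)
  pos 20: ')' -> close internal node _2 (now at depth 2)
  pos 25: ')' -> close internal node _1 (now at depth 1)
  pos 28: ')' -> close internal node _0 (now at depth 0)
Total internal nodes: 5
BFS adjacency from root:
  _0: _1 Q
  _1: _2 B U
  _2: _3 Z F G
  _3: _4 M
  _4: D K R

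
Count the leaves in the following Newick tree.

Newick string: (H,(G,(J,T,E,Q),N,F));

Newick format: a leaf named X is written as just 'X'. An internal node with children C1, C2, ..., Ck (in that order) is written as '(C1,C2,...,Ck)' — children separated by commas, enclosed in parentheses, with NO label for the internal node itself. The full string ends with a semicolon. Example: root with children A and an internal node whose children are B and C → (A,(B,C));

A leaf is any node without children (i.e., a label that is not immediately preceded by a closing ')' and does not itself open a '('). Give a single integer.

Newick: (H,(G,(J,T,E,Q),N,F));
Scan left-to-right; a leaf is any maximal label run not followed by '(':
  pos 1: leaf 'H' → count = 1
  pos 4: leaf 'G' → count = 2
  pos 7: leaf 'J' → count = 3
  pos 9: leaf 'T' → count = 4
  pos 11: leaf 'E' → count = 5
  pos 13: leaf 'Q' → count = 6
  pos 16: leaf 'N' → count = 7
  pos 18: leaf 'F' → count = 8
Total leaves: 8

Answer: 8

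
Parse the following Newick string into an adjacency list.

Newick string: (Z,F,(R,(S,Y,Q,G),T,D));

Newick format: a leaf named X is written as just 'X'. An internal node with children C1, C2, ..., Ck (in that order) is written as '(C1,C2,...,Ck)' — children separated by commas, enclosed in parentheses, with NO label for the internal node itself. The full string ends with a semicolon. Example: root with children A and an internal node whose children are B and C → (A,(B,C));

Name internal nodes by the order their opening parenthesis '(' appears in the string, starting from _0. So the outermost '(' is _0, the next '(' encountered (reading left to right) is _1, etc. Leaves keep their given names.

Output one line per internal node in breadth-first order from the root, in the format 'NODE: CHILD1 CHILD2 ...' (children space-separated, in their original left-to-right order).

Input: (Z,F,(R,(S,Y,Q,G),T,D));
Scanning left-to-right, naming '(' by encounter order:
  pos 0: '(' -> open internal node _0 (depth 1)
  pos 5: '(' -> open internal node _1 (depth 2)
  pos 8: '(' -> open internal node _2 (depth 3)
  pos 16: ')' -> close internal node _2 (now at depth 2)
  pos 21: ')' -> close internal node _1 (now at depth 1)
  pos 22: ')' -> close internal node _0 (now at depth 0)
Total internal nodes: 3
BFS adjacency from root:
  _0: Z F _1
  _1: R _2 T D
  _2: S Y Q G

Answer: _0: Z F _1
_1: R _2 T D
_2: S Y Q G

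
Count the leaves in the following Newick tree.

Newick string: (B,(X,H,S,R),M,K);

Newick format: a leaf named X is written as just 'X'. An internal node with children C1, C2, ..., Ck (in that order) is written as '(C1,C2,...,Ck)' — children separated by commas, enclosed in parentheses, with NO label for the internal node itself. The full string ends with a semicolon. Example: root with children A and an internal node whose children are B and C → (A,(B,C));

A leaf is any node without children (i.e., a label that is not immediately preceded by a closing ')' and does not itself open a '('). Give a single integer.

Newick: (B,(X,H,S,R),M,K);
Scan left-to-right; a leaf is any maximal label run not followed by '(':
  pos 1: leaf 'B' → count = 1
  pos 4: leaf 'X' → count = 2
  pos 6: leaf 'H' → count = 3
  pos 8: leaf 'S' → count = 4
  pos 10: leaf 'R' → count = 5
  pos 13: leaf 'M' → count = 6
  pos 15: leaf 'K' → count = 7
Total leaves: 7

Answer: 7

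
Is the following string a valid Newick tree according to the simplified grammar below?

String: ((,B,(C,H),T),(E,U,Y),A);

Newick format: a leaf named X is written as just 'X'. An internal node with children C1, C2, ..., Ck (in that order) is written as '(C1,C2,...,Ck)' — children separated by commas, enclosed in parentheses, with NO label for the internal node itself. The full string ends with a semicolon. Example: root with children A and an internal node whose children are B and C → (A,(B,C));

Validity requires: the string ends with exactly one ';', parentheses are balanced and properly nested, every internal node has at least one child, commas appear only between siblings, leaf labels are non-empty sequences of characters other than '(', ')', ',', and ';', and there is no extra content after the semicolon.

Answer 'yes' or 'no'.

Answer: no

Derivation:
Input: ((,B,(C,H),T),(E,U,Y),A);
Paren balance: 4 '(' vs 4 ')' OK
Ends with single ';': True
Full parse: FAILS (empty leaf label at pos 2)
Valid: False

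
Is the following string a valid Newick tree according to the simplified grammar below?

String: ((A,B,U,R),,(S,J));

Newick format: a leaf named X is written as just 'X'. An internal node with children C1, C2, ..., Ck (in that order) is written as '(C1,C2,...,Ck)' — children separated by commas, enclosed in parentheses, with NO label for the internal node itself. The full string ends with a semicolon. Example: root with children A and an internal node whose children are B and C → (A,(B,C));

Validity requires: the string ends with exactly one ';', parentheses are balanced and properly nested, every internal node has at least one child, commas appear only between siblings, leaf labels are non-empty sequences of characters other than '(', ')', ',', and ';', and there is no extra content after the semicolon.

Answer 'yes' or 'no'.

Input: ((A,B,U,R),,(S,J));
Paren balance: 3 '(' vs 3 ')' OK
Ends with single ';': True
Full parse: FAILS (empty leaf label at pos 11)
Valid: False

Answer: no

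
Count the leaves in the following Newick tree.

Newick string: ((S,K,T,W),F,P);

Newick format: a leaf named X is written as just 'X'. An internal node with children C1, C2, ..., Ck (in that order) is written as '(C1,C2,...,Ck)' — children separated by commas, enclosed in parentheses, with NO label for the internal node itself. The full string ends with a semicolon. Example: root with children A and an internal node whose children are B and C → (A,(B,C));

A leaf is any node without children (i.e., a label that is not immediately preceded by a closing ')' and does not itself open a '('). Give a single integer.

Newick: ((S,K,T,W),F,P);
Scan left-to-right; a leaf is any maximal label run not followed by '(':
  pos 2: leaf 'S' → count = 1
  pos 4: leaf 'K' → count = 2
  pos 6: leaf 'T' → count = 3
  pos 8: leaf 'W' → count = 4
  pos 11: leaf 'F' → count = 5
  pos 13: leaf 'P' → count = 6
Total leaves: 6

Answer: 6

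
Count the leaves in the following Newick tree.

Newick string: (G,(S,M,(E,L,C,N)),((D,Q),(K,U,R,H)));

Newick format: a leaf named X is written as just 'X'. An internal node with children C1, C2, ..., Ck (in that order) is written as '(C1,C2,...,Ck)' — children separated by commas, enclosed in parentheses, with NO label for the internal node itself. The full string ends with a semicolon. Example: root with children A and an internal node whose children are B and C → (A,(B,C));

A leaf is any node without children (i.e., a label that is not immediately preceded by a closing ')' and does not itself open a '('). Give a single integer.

Newick: (G,(S,M,(E,L,C,N)),((D,Q),(K,U,R,H)));
Scan left-to-right; a leaf is any maximal label run not followed by '(':
  pos 1: leaf 'G' → count = 1
  pos 4: leaf 'S' → count = 2
  pos 6: leaf 'M' → count = 3
  pos 9: leaf 'E' → count = 4
  pos 11: leaf 'L' → count = 5
  pos 13: leaf 'C' → count = 6
  pos 15: leaf 'N' → count = 7
  pos 21: leaf 'D' → count = 8
  pos 23: leaf 'Q' → count = 9
  pos 27: leaf 'K' → count = 10
  pos 29: leaf 'U' → count = 11
  pos 31: leaf 'R' → count = 12
  pos 33: leaf 'H' → count = 13
Total leaves: 13

Answer: 13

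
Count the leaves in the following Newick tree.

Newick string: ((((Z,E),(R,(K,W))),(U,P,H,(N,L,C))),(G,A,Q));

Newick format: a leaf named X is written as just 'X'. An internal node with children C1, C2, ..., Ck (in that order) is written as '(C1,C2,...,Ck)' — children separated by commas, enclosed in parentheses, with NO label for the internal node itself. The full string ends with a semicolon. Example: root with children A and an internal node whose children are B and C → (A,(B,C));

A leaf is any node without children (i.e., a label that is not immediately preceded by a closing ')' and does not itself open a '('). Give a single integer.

Newick: ((((Z,E),(R,(K,W))),(U,P,H,(N,L,C))),(G,A,Q));
Scan left-to-right; a leaf is any maximal label run not followed by '(':
  pos 4: leaf 'Z' → count = 1
  pos 6: leaf 'E' → count = 2
  pos 10: leaf 'R' → count = 3
  pos 13: leaf 'K' → count = 4
  pos 15: leaf 'W' → count = 5
  pos 21: leaf 'U' → count = 6
  pos 23: leaf 'P' → count = 7
  pos 25: leaf 'H' → count = 8
  pos 28: leaf 'N' → count = 9
  pos 30: leaf 'L' → count = 10
  pos 32: leaf 'C' → count = 11
  pos 38: leaf 'G' → count = 12
  pos 40: leaf 'A' → count = 13
  pos 42: leaf 'Q' → count = 14
Total leaves: 14

Answer: 14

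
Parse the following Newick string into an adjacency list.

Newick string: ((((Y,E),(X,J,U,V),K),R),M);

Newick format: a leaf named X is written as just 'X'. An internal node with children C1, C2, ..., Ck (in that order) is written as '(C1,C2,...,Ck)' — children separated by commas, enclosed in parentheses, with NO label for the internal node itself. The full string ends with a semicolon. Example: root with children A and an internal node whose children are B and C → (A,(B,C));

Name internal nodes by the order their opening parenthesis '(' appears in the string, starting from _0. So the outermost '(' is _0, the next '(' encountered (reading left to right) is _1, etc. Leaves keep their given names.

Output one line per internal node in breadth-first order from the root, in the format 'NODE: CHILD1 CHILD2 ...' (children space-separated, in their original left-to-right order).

Answer: _0: _1 M
_1: _2 R
_2: _3 _4 K
_3: Y E
_4: X J U V

Derivation:
Input: ((((Y,E),(X,J,U,V),K),R),M);
Scanning left-to-right, naming '(' by encounter order:
  pos 0: '(' -> open internal node _0 (depth 1)
  pos 1: '(' -> open internal node _1 (depth 2)
  pos 2: '(' -> open internal node _2 (depth 3)
  pos 3: '(' -> open internal node _3 (depth 4)
  pos 7: ')' -> close internal node _3 (now at depth 3)
  pos 9: '(' -> open internal node _4 (depth 4)
  pos 17: ')' -> close internal node _4 (now at depth 3)
  pos 20: ')' -> close internal node _2 (now at depth 2)
  pos 23: ')' -> close internal node _1 (now at depth 1)
  pos 26: ')' -> close internal node _0 (now at depth 0)
Total internal nodes: 5
BFS adjacency from root:
  _0: _1 M
  _1: _2 R
  _2: _3 _4 K
  _3: Y E
  _4: X J U V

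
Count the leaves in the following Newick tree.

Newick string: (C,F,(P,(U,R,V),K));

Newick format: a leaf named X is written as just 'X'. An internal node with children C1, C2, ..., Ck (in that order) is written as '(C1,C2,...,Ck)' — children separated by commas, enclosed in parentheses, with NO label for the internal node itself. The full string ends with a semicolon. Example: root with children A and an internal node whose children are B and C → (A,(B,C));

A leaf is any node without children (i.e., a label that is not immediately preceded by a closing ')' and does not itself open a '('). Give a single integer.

Answer: 7

Derivation:
Newick: (C,F,(P,(U,R,V),K));
Scan left-to-right; a leaf is any maximal label run not followed by '(':
  pos 1: leaf 'C' → count = 1
  pos 3: leaf 'F' → count = 2
  pos 6: leaf 'P' → count = 3
  pos 9: leaf 'U' → count = 4
  pos 11: leaf 'R' → count = 5
  pos 13: leaf 'V' → count = 6
  pos 16: leaf 'K' → count = 7
Total leaves: 7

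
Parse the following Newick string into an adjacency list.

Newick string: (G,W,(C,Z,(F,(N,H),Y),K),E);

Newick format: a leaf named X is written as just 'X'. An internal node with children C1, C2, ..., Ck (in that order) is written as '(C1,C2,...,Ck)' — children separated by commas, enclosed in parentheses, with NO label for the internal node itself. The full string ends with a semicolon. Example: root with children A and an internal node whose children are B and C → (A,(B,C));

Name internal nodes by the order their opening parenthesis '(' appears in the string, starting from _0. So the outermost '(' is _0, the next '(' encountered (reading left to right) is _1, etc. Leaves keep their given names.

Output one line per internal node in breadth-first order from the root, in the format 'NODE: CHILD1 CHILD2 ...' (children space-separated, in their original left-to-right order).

Input: (G,W,(C,Z,(F,(N,H),Y),K),E);
Scanning left-to-right, naming '(' by encounter order:
  pos 0: '(' -> open internal node _0 (depth 1)
  pos 5: '(' -> open internal node _1 (depth 2)
  pos 10: '(' -> open internal node _2 (depth 3)
  pos 13: '(' -> open internal node _3 (depth 4)
  pos 17: ')' -> close internal node _3 (now at depth 3)
  pos 20: ')' -> close internal node _2 (now at depth 2)
  pos 23: ')' -> close internal node _1 (now at depth 1)
  pos 26: ')' -> close internal node _0 (now at depth 0)
Total internal nodes: 4
BFS adjacency from root:
  _0: G W _1 E
  _1: C Z _2 K
  _2: F _3 Y
  _3: N H

Answer: _0: G W _1 E
_1: C Z _2 K
_2: F _3 Y
_3: N H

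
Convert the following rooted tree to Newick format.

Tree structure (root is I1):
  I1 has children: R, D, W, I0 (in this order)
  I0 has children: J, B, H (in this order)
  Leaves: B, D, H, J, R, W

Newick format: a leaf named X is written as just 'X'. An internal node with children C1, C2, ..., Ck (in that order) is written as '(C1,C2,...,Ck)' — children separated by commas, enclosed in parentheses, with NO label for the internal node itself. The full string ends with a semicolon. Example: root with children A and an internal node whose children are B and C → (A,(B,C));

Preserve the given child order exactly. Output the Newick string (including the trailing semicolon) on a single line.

internal I1 with children ['R', 'D', 'W', 'I0']
  leaf 'R' → 'R'
  leaf 'D' → 'D'
  leaf 'W' → 'W'
  internal I0 with children ['J', 'B', 'H']
    leaf 'J' → 'J'
    leaf 'B' → 'B'
    leaf 'H' → 'H'
  → '(J,B,H)'
→ '(R,D,W,(J,B,H))'
Final: (R,D,W,(J,B,H));

Answer: (R,D,W,(J,B,H));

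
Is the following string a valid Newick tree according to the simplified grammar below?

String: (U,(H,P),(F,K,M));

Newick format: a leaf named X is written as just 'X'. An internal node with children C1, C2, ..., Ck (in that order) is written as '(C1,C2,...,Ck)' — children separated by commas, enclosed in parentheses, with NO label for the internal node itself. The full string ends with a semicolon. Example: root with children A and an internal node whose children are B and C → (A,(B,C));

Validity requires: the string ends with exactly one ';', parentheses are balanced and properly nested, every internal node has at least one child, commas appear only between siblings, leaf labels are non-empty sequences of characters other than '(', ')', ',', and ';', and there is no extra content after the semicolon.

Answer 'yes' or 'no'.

Input: (U,(H,P),(F,K,M));
Paren balance: 3 '(' vs 3 ')' OK
Ends with single ';': True
Full parse: OK
Valid: True

Answer: yes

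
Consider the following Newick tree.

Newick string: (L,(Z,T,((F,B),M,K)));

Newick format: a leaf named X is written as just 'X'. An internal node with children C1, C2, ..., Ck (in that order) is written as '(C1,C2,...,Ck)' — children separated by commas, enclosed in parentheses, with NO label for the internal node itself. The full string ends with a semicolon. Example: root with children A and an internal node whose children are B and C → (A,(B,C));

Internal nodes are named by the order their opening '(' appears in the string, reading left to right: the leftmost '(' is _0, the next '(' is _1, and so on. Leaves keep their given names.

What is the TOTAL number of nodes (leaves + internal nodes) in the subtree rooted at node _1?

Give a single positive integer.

Newick: (L,(Z,T,((F,B),M,K)));
Locate _1: it is the '(' at position 3 (the 2nd '(' reading left to right).
Query: subtree rooted at _1
_1: subtree_size = 1 + 8
  Z: subtree_size = 1 + 0
  T: subtree_size = 1 + 0
  _2: subtree_size = 1 + 5
    _3: subtree_size = 1 + 2
      F: subtree_size = 1 + 0
      B: subtree_size = 1 + 0
    M: subtree_size = 1 + 0
    K: subtree_size = 1 + 0
Total subtree size of _1: 9

Answer: 9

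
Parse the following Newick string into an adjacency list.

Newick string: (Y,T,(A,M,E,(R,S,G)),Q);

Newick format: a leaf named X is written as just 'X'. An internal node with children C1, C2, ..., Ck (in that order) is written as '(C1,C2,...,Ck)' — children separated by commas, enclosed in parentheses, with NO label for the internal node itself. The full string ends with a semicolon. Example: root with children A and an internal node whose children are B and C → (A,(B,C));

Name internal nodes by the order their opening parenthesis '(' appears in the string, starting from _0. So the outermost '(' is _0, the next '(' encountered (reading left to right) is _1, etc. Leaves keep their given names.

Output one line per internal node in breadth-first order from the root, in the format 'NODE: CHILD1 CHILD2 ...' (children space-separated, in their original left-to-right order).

Answer: _0: Y T _1 Q
_1: A M E _2
_2: R S G

Derivation:
Input: (Y,T,(A,M,E,(R,S,G)),Q);
Scanning left-to-right, naming '(' by encounter order:
  pos 0: '(' -> open internal node _0 (depth 1)
  pos 5: '(' -> open internal node _1 (depth 2)
  pos 12: '(' -> open internal node _2 (depth 3)
  pos 18: ')' -> close internal node _2 (now at depth 2)
  pos 19: ')' -> close internal node _1 (now at depth 1)
  pos 22: ')' -> close internal node _0 (now at depth 0)
Total internal nodes: 3
BFS adjacency from root:
  _0: Y T _1 Q
  _1: A M E _2
  _2: R S G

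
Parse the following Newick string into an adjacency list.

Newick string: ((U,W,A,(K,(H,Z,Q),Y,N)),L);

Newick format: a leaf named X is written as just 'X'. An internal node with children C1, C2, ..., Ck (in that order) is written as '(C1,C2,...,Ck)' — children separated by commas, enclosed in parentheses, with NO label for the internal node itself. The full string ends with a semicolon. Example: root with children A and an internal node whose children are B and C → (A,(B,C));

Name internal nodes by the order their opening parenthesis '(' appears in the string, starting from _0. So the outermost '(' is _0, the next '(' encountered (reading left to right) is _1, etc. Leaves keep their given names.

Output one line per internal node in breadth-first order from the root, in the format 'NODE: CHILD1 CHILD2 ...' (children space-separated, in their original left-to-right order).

Input: ((U,W,A,(K,(H,Z,Q),Y,N)),L);
Scanning left-to-right, naming '(' by encounter order:
  pos 0: '(' -> open internal node _0 (depth 1)
  pos 1: '(' -> open internal node _1 (depth 2)
  pos 8: '(' -> open internal node _2 (depth 3)
  pos 11: '(' -> open internal node _3 (depth 4)
  pos 17: ')' -> close internal node _3 (now at depth 3)
  pos 22: ')' -> close internal node _2 (now at depth 2)
  pos 23: ')' -> close internal node _1 (now at depth 1)
  pos 26: ')' -> close internal node _0 (now at depth 0)
Total internal nodes: 4
BFS adjacency from root:
  _0: _1 L
  _1: U W A _2
  _2: K _3 Y N
  _3: H Z Q

Answer: _0: _1 L
_1: U W A _2
_2: K _3 Y N
_3: H Z Q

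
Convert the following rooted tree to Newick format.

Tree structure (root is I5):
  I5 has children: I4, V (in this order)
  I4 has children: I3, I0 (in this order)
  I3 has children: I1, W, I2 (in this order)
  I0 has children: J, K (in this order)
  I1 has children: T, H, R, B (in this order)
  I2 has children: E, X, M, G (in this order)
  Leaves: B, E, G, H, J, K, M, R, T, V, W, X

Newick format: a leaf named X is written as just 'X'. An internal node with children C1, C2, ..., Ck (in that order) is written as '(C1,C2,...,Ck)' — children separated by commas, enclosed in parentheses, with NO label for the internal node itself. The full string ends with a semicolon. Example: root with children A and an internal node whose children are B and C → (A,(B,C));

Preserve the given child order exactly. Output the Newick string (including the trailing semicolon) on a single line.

Answer: ((((T,H,R,B),W,(E,X,M,G)),(J,K)),V);

Derivation:
internal I5 with children ['I4', 'V']
  internal I4 with children ['I3', 'I0']
    internal I3 with children ['I1', 'W', 'I2']
      internal I1 with children ['T', 'H', 'R', 'B']
        leaf 'T' → 'T'
        leaf 'H' → 'H'
        leaf 'R' → 'R'
        leaf 'B' → 'B'
      → '(T,H,R,B)'
      leaf 'W' → 'W'
      internal I2 with children ['E', 'X', 'M', 'G']
        leaf 'E' → 'E'
        leaf 'X' → 'X'
        leaf 'M' → 'M'
        leaf 'G' → 'G'
      → '(E,X,M,G)'
    → '((T,H,R,B),W,(E,X,M,G))'
    internal I0 with children ['J', 'K']
      leaf 'J' → 'J'
      leaf 'K' → 'K'
    → '(J,K)'
  → '(((T,H,R,B),W,(E,X,M,G)),(J,K))'
  leaf 'V' → 'V'
→ '((((T,H,R,B),W,(E,X,M,G)),(J,K)),V)'
Final: ((((T,H,R,B),W,(E,X,M,G)),(J,K)),V);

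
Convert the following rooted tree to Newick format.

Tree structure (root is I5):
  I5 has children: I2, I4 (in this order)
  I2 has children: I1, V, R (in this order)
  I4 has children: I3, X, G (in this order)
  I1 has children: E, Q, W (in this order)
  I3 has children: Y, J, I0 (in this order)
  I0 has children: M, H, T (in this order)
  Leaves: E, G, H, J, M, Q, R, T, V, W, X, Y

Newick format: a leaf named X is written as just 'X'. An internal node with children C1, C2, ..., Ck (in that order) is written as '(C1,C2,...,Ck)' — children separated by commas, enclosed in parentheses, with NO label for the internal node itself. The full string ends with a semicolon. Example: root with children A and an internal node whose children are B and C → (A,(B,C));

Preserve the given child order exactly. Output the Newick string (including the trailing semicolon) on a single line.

Answer: (((E,Q,W),V,R),((Y,J,(M,H,T)),X,G));

Derivation:
internal I5 with children ['I2', 'I4']
  internal I2 with children ['I1', 'V', 'R']
    internal I1 with children ['E', 'Q', 'W']
      leaf 'E' → 'E'
      leaf 'Q' → 'Q'
      leaf 'W' → 'W'
    → '(E,Q,W)'
    leaf 'V' → 'V'
    leaf 'R' → 'R'
  → '((E,Q,W),V,R)'
  internal I4 with children ['I3', 'X', 'G']
    internal I3 with children ['Y', 'J', 'I0']
      leaf 'Y' → 'Y'
      leaf 'J' → 'J'
      internal I0 with children ['M', 'H', 'T']
        leaf 'M' → 'M'
        leaf 'H' → 'H'
        leaf 'T' → 'T'
      → '(M,H,T)'
    → '(Y,J,(M,H,T))'
    leaf 'X' → 'X'
    leaf 'G' → 'G'
  → '((Y,J,(M,H,T)),X,G)'
→ '(((E,Q,W),V,R),((Y,J,(M,H,T)),X,G))'
Final: (((E,Q,W),V,R),((Y,J,(M,H,T)),X,G));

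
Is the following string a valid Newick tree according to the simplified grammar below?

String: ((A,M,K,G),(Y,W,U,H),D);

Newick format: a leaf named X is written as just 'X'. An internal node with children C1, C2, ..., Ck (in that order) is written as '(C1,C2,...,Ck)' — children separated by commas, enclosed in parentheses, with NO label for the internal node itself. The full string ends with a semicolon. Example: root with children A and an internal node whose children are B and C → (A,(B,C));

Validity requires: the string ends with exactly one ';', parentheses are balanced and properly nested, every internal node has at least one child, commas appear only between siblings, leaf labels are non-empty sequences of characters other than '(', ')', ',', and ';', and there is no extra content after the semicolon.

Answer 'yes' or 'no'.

Answer: yes

Derivation:
Input: ((A,M,K,G),(Y,W,U,H),D);
Paren balance: 3 '(' vs 3 ')' OK
Ends with single ';': True
Full parse: OK
Valid: True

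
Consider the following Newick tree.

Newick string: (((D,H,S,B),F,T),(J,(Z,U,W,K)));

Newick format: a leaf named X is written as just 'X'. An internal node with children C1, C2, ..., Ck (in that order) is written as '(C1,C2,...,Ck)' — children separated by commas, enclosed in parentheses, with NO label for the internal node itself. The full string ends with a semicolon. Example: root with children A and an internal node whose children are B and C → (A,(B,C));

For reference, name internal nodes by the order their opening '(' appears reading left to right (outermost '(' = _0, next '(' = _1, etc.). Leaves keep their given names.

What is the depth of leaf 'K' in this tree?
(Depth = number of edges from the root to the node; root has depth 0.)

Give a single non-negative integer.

Answer: 3

Derivation:
Newick: (((D,H,S,B),F,T),(J,(Z,U,W,K)));
Naming internals by '(' encounter order: outermost '(' = _0, next = _1, ...
Query node: K
Path from root: _0 -> _3 -> _4 -> K
Depth of K: 3 (number of edges from root)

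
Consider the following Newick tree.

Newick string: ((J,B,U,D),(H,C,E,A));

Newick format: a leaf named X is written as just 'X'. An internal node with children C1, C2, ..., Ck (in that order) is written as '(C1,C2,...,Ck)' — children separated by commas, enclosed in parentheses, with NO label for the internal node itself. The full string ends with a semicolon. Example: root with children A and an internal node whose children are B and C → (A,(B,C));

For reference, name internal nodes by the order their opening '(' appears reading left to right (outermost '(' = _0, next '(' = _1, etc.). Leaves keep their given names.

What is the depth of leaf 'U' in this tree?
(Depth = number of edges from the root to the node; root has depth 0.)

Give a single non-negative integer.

Answer: 2

Derivation:
Newick: ((J,B,U,D),(H,C,E,A));
Naming internals by '(' encounter order: outermost '(' = _0, next = _1, ...
Query node: U
Path from root: _0 -> _1 -> U
Depth of U: 2 (number of edges from root)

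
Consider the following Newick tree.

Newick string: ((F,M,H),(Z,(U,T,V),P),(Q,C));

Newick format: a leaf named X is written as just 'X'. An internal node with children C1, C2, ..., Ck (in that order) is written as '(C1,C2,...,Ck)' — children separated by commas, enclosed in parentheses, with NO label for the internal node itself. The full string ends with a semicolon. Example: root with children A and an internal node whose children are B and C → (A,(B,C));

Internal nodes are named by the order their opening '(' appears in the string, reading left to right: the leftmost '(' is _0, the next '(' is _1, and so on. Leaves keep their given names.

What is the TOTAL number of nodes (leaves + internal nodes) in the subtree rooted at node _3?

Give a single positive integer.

Newick: ((F,M,H),(Z,(U,T,V),P),(Q,C));
Locate _3: it is the '(' at position 12 (the 4th '(' reading left to right).
Query: subtree rooted at _3
_3: subtree_size = 1 + 3
  U: subtree_size = 1 + 0
  T: subtree_size = 1 + 0
  V: subtree_size = 1 + 0
Total subtree size of _3: 4

Answer: 4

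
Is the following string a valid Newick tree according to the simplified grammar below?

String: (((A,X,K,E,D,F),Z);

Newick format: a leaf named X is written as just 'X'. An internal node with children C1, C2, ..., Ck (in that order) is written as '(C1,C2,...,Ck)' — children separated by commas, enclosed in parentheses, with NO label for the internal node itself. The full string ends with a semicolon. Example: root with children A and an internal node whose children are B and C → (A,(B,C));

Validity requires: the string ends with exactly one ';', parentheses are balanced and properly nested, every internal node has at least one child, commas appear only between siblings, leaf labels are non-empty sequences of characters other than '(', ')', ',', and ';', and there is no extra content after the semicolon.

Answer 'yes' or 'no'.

Answer: no

Derivation:
Input: (((A,X,K,E,D,F),Z);
Paren balance: 3 '(' vs 2 ')' MISMATCH
Ends with single ';': True
Full parse: FAILS (expected , or ) at pos 18)
Valid: False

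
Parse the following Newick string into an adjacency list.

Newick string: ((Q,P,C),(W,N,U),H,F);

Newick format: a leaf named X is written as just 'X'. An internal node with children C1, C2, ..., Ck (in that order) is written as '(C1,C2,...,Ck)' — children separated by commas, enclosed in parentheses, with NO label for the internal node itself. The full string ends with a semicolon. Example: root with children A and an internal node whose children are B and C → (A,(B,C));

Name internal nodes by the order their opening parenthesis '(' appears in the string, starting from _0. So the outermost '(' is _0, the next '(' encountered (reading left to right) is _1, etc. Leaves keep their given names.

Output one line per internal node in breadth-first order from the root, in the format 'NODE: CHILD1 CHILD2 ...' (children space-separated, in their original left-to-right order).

Answer: _0: _1 _2 H F
_1: Q P C
_2: W N U

Derivation:
Input: ((Q,P,C),(W,N,U),H,F);
Scanning left-to-right, naming '(' by encounter order:
  pos 0: '(' -> open internal node _0 (depth 1)
  pos 1: '(' -> open internal node _1 (depth 2)
  pos 7: ')' -> close internal node _1 (now at depth 1)
  pos 9: '(' -> open internal node _2 (depth 2)
  pos 15: ')' -> close internal node _2 (now at depth 1)
  pos 20: ')' -> close internal node _0 (now at depth 0)
Total internal nodes: 3
BFS adjacency from root:
  _0: _1 _2 H F
  _1: Q P C
  _2: W N U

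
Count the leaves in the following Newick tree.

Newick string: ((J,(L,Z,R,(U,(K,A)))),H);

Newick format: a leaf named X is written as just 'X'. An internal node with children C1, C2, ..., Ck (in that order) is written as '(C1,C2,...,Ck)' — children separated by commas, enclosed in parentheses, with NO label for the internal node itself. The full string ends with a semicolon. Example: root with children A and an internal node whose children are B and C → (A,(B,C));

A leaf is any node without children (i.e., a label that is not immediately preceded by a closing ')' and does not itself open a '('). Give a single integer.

Answer: 8

Derivation:
Newick: ((J,(L,Z,R,(U,(K,A)))),H);
Scan left-to-right; a leaf is any maximal label run not followed by '(':
  pos 2: leaf 'J' → count = 1
  pos 5: leaf 'L' → count = 2
  pos 7: leaf 'Z' → count = 3
  pos 9: leaf 'R' → count = 4
  pos 12: leaf 'U' → count = 5
  pos 15: leaf 'K' → count = 6
  pos 17: leaf 'A' → count = 7
  pos 23: leaf 'H' → count = 8
Total leaves: 8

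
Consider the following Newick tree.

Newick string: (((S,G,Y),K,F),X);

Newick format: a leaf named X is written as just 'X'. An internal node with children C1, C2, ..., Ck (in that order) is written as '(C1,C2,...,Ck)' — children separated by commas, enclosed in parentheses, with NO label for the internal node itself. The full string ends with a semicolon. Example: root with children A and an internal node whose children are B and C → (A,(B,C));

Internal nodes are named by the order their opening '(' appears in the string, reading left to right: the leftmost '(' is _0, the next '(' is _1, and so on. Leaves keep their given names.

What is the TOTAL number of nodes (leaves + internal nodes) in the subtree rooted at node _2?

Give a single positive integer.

Newick: (((S,G,Y),K,F),X);
Locate _2: it is the '(' at position 2 (the 3rd '(' reading left to right).
Query: subtree rooted at _2
_2: subtree_size = 1 + 3
  S: subtree_size = 1 + 0
  G: subtree_size = 1 + 0
  Y: subtree_size = 1 + 0
Total subtree size of _2: 4

Answer: 4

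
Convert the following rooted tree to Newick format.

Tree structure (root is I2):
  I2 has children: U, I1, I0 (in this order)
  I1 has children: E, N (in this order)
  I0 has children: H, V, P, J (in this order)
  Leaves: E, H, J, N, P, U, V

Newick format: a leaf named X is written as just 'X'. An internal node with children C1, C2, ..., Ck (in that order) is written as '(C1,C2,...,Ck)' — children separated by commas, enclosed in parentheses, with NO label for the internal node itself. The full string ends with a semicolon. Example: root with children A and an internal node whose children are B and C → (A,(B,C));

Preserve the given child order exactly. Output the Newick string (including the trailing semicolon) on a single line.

Answer: (U,(E,N),(H,V,P,J));

Derivation:
internal I2 with children ['U', 'I1', 'I0']
  leaf 'U' → 'U'
  internal I1 with children ['E', 'N']
    leaf 'E' → 'E'
    leaf 'N' → 'N'
  → '(E,N)'
  internal I0 with children ['H', 'V', 'P', 'J']
    leaf 'H' → 'H'
    leaf 'V' → 'V'
    leaf 'P' → 'P'
    leaf 'J' → 'J'
  → '(H,V,P,J)'
→ '(U,(E,N),(H,V,P,J))'
Final: (U,(E,N),(H,V,P,J));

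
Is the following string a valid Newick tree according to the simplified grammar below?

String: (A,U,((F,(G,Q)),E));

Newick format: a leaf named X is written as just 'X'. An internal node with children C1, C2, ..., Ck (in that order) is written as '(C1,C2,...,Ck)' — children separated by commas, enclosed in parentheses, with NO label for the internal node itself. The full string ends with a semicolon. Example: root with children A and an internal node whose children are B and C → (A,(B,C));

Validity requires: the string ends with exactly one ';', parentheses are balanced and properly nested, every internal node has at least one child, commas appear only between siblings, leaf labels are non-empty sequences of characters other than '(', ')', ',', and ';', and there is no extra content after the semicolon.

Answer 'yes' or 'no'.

Input: (A,U,((F,(G,Q)),E));
Paren balance: 4 '(' vs 4 ')' OK
Ends with single ';': True
Full parse: OK
Valid: True

Answer: yes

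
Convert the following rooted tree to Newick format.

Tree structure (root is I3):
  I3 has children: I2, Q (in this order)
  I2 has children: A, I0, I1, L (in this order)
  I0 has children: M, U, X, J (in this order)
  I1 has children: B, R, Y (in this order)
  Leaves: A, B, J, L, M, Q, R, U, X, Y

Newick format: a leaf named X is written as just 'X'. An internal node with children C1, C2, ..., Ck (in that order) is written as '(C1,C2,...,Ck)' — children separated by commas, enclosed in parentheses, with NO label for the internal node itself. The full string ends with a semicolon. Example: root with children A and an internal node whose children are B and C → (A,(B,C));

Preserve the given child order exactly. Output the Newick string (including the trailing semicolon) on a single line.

Answer: ((A,(M,U,X,J),(B,R,Y),L),Q);

Derivation:
internal I3 with children ['I2', 'Q']
  internal I2 with children ['A', 'I0', 'I1', 'L']
    leaf 'A' → 'A'
    internal I0 with children ['M', 'U', 'X', 'J']
      leaf 'M' → 'M'
      leaf 'U' → 'U'
      leaf 'X' → 'X'
      leaf 'J' → 'J'
    → '(M,U,X,J)'
    internal I1 with children ['B', 'R', 'Y']
      leaf 'B' → 'B'
      leaf 'R' → 'R'
      leaf 'Y' → 'Y'
    → '(B,R,Y)'
    leaf 'L' → 'L'
  → '(A,(M,U,X,J),(B,R,Y),L)'
  leaf 'Q' → 'Q'
→ '((A,(M,U,X,J),(B,R,Y),L),Q)'
Final: ((A,(M,U,X,J),(B,R,Y),L),Q);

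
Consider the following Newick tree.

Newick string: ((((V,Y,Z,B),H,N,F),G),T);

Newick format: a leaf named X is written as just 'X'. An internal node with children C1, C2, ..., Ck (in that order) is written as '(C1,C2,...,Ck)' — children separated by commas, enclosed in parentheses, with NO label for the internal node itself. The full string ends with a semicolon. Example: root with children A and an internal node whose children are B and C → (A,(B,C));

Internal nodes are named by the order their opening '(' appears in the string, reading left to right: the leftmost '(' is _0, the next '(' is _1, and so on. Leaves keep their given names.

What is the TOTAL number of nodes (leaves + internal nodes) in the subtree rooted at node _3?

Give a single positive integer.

Newick: ((((V,Y,Z,B),H,N,F),G),T);
Locate _3: it is the '(' at position 3 (the 4th '(' reading left to right).
Query: subtree rooted at _3
_3: subtree_size = 1 + 4
  V: subtree_size = 1 + 0
  Y: subtree_size = 1 + 0
  Z: subtree_size = 1 + 0
  B: subtree_size = 1 + 0
Total subtree size of _3: 5

Answer: 5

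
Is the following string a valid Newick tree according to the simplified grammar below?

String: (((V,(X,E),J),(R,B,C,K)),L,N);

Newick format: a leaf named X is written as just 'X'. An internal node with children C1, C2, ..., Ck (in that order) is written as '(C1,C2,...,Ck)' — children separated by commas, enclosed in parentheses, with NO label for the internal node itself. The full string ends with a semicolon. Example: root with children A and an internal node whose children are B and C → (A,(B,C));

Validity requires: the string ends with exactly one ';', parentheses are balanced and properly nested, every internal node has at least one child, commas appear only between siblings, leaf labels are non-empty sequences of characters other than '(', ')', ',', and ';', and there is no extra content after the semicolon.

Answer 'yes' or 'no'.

Answer: yes

Derivation:
Input: (((V,(X,E),J),(R,B,C,K)),L,N);
Paren balance: 5 '(' vs 5 ')' OK
Ends with single ';': True
Full parse: OK
Valid: True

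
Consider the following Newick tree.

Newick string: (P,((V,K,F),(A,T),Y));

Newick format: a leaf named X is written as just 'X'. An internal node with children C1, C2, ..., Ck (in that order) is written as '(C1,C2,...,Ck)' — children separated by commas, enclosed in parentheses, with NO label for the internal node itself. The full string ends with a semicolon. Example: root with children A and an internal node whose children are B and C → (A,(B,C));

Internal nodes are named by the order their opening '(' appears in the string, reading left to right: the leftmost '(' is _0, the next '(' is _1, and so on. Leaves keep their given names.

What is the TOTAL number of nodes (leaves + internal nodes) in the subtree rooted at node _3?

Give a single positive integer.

Answer: 3

Derivation:
Newick: (P,((V,K,F),(A,T),Y));
Locate _3: it is the '(' at position 12 (the 4th '(' reading left to right).
Query: subtree rooted at _3
_3: subtree_size = 1 + 2
  A: subtree_size = 1 + 0
  T: subtree_size = 1 + 0
Total subtree size of _3: 3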